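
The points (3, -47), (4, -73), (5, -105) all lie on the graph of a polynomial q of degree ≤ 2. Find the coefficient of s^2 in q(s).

-3

Write q(s) = as^2 + bs + c. Substituting each data point gives a linear system:
  9a + 3b + c = -47
  16a + 4b + c = -73
  25a + 5b + c = -105
Solving the system yields a = -3, b = -5, c = -5.
So q(s) = -3s^2 - 5s - 5.
The leading coefficient is -3.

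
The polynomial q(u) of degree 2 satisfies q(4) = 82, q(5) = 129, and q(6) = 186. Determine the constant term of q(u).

Write q(u) = au^2 + bu + c. Substituting each data point gives a linear system:
  16a + 4b + c = 82
  25a + 5b + c = 129
  36a + 6b + c = 186
Solving the system yields a = 5, b = 2, c = -6.
So q(u) = 5u² + 2u - 6.
The constant term is -6.

-6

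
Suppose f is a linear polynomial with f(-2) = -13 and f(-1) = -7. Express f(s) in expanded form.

f(s) = 6s - 1

Using the Lagrange interpolation formula with nodes -2, -1:
  L_0(s) = (s + 1) / -1
  L_1(s) = (s + 2) / 1
Then f(s) = -13·L_0(s) - 7·L_1(s).
Expanding and collecting terms gives f(s) = 6s - 1.
Check: f(-2) = -13. ✓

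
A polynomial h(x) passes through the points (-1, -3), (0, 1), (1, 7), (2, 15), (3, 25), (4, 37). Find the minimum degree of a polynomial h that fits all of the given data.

Forward differences of the values at x = -1, 0, 1, 2, 3, 4:
  h  : -3  1  7  15  25  37
  Δ  : 4  6  8  10  12
  Δ^2: 2  2  2  2
  Δ^3: 0  0  0
  Δ^4: 0  0
  Δ^5: 0
The second differences are constant (2) and nonzero, while all higher differences vanish, so the minimal degree is 2.

2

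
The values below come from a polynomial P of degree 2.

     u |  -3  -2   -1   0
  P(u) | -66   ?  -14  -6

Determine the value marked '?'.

-34

On equispaced nodes a degree-2 polynomial has vanishing third forward difference, so
  - P(-3) + 3·P(-2) - 3·P(-1) + P(0) = 0.
Substituting the known values and solving for P(-2):
  3·P(-2) = -102
  P(-2) = -34.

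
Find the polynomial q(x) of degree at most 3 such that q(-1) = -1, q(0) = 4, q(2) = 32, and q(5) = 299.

q(x) = 2x^3 + x^2 + 4x + 4

Write q(x) = ax^3 + bx^2 + cx + d. Substituting each data point gives a linear system:
  -a + b - c + d = -1
  d = 4
  8a + 4b + 2c + d = 32
  125a + 25b + 5c + d = 299
Solving the system yields a = 2, b = 1, c = 4, d = 4.
So q(x) = 2x³ + x² + 4x + 4.
Check: q(2) = 32. ✓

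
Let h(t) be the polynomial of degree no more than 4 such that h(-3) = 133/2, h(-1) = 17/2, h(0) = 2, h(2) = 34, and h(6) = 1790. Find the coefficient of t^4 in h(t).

1

Write h(t) = at^4 + bt^3 + ct^2 + dt + e. Substituting each data point gives a linear system:
  81a - 27b + 9c - 3d + e = 133/2
  a - b + c - d + e = 17/2
  e = 2
  16a + 8b + 4c + 2d + e = 34
  1296a + 216b + 36c + 6d + e = 1790
Solving the system yields a = 1, b = 2, c = 5/2, d = -5, e = 2.
So h(t) = t^4 + 2t^3 + (5/2)t^2 - 5t + 2.
The leading coefficient is 1.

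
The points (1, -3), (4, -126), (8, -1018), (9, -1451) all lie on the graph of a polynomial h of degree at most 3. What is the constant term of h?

-2

Write h(s) = as^3 + bs^2 + cs + d. Substituting each data point gives a linear system:
  a + b + c + d = -3
  64a + 16b + 4c + d = -126
  512a + 64b + 8c + d = -1018
  729a + 81b + 9c + d = -1451
Solving the system yields a = -2, b = 0, c = 1, d = -2.
So h(s) = -2s^3 + s - 2.
The constant term is -2.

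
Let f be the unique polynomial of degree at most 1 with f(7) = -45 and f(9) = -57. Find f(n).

f(n) = -6n - 3

Write f(n) = an + b. Substituting each data point gives a linear system:
  7a + b = -45
  9a + b = -57
Solving the system yields a = -6, b = -3.
So f(n) = -6n - 3.
Check: f(9) = -57. ✓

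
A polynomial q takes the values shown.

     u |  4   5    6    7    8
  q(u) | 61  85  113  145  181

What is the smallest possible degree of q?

2

Forward differences of the values at u = 4, 5, 6, 7, 8:
  q  : 61  85  113  145  181
  Δ  : 24  28  32  36
  Δ^2: 4  4  4
  Δ^3: 0  0
  Δ^4: 0
The second differences are constant (4) and nonzero, while all higher differences vanish, so the minimal degree is 2.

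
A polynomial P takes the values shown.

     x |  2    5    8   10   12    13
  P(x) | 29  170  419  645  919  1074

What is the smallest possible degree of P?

2

Divided differences on the nodes 2, 5, 8, 10, 12, 13:
  order 0: 29  170  419  645  919  1074
  order 1: 47  83  113  137  155
  order 2: 6  6  6  6
  order 3: 0  0  0
  order 4: 0  0
  order 5: 0
The order-2 divided differences are all 6 (nonzero) and every higher order vanishes, so the data lies on a polynomial of degree exactly 2.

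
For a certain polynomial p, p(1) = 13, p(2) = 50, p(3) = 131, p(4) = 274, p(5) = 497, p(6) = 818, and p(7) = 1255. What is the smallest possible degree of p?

Forward differences of the values at t = 1, 2, 3, 4, 5, 6, 7:
  p  : 13  50  131  274  497  818  1255
  Δ  : 37  81  143  223  321  437
  Δ^2: 44  62  80  98  116
  Δ^3: 18  18  18  18
  Δ^4: 0  0  0
  Δ^5: 0  0
  Δ^6: 0
The third differences are constant (18) and nonzero, while all higher differences vanish, so the minimal degree is 3.

3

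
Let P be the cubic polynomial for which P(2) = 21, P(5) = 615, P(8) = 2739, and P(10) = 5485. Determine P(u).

P(u) = 6u^3 - 5u^2 - u - 5

Write P(u) = au^3 + bu^2 + cu + d. Substituting each data point gives a linear system:
  8a + 4b + 2c + d = 21
  125a + 25b + 5c + d = 615
  512a + 64b + 8c + d = 2739
  1000a + 100b + 10c + d = 5485
Solving the system yields a = 6, b = -5, c = -1, d = -5.
So P(u) = 6u^3 - 5u^2 - u - 5.
Check: P(5) = 615. ✓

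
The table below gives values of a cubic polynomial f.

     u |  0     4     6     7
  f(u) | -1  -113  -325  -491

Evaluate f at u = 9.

Write f(u) = au^3 + bu^2 + cu + d. Substituting each data point gives a linear system:
  d = -1
  64a + 16b + 4c + d = -113
  216a + 36b + 6c + d = -325
  343a + 49b + 7c + d = -491
Solving the system yields a = -1, b = -3, c = 0, d = -1.
So f(u) = -u³ - 3u² - 1.
Then f(9) = -973.

-973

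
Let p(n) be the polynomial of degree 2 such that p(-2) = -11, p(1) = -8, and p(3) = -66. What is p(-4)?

-73

Using the Lagrange interpolation formula with nodes -2, 1, 3:
  L_0(n) = (n - 1)(n - 3) / 15
  L_1(n) = (n + 2)(n - 3) / -6
  L_2(n) = (n + 2)(n - 1) / 10
Then p(n) = -11·L_0(n) - 8·L_1(n) - 66·L_2(n).
Expanding and collecting terms gives p(n) = -6n² - 5n + 3.
Evaluating at n = -4: p(-4) = -73.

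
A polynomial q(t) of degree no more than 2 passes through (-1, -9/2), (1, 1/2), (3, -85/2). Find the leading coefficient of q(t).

-6

Write q(t) = at^2 + bt + c. Substituting each data point gives a linear system:
  a - b + c = -9/2
  a + b + c = 1/2
  9a + 3b + c = -85/2
Solving the system yields a = -6, b = 5/2, c = 4.
So q(t) = -6t^2 + (5/2)t + 4.
The leading coefficient is -6.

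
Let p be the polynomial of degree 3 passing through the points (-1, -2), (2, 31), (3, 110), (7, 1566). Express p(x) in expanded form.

p(x) = 5x^3 - 3x^2 - x + 5

Write p(x) = ax^3 + bx^2 + cx + d. Substituting each data point gives a linear system:
  -a + b - c + d = -2
  8a + 4b + 2c + d = 31
  27a + 9b + 3c + d = 110
  343a + 49b + 7c + d = 1566
Solving the system yields a = 5, b = -3, c = -1, d = 5.
So p(x) = 5x^3 - 3x^2 - x + 5.
Check: p(-1) = -2. ✓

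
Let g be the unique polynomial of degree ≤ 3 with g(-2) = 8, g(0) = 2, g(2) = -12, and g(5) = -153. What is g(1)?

Write g(t) = at^3 + bt^2 + ct + d. Substituting each data point gives a linear system:
  -8a + 4b - 2c + d = 8
  d = 2
  8a + 4b + 2c + d = -12
  125a + 25b + 5c + d = -153
Solving the system yields a = -1, b = -1, c = -1, d = 2.
So g(t) = -t^3 - t^2 - t + 2.
Then g(1) = -1.

-1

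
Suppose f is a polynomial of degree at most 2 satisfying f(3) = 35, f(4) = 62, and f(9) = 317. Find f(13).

665

Write f(u) = au^2 + bu + c. Substituting each data point gives a linear system:
  9a + 3b + c = 35
  16a + 4b + c = 62
  81a + 9b + c = 317
Solving the system yields a = 4, b = -1, c = 2.
So f(u) = 4u^2 - u + 2.
Then f(13) = 665.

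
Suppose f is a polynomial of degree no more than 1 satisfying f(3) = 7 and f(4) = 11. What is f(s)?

Using the Lagrange interpolation formula with nodes 3, 4:
  L_0(s) = (s - 4) / -1
  L_1(s) = (s - 3) / 1
Then f(s) = 7·L_0(s) + 11·L_1(s).
Expanding and collecting terms gives f(s) = 4s - 5.
Check: f(4) = 11. ✓

f(s) = 4s - 5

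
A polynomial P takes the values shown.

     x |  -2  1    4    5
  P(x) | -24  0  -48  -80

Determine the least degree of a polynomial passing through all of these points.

Divided differences on the nodes -2, 1, 4, 5:
  order 0: -24  0  -48  -80
  order 1: 8  -16  -32
  order 2: -4  -4
  order 3: 0
The order-2 divided differences are all -4 (nonzero) and every higher order vanishes, so the data lies on a polynomial of degree exactly 2.

2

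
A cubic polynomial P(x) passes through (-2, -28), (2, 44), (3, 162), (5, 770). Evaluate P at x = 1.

2

Write P(x) = ax^3 + bx^2 + cx + d. Substituting each data point gives a linear system:
  -8a + 4b - 2c + d = -28
  8a + 4b + 2c + d = 44
  27a + 9b + 3c + d = 162
  125a + 25b + 5c + d = 770
Solving the system yields a = 6, b = 2, c = -6, d = 0.
So P(x) = 6x^3 + 2x^2 - 6x.
Then P(1) = 2.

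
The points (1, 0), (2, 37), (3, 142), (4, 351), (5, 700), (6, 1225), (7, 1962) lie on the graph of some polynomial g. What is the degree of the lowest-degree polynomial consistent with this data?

Forward differences of the values at t = 1, 2, 3, 4, 5, 6, 7:
  g  : 0  37  142  351  700  1225  1962
  Δ  : 37  105  209  349  525  737
  Δ^2: 68  104  140  176  212
  Δ^3: 36  36  36  36
  Δ^4: 0  0  0
  Δ^5: 0  0
  Δ^6: 0
The third differences are constant (36) and nonzero, while all higher differences vanish, so the minimal degree is 3.

3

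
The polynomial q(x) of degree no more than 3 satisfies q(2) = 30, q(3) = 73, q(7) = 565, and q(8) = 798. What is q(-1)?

Using the Lagrange interpolation formula with nodes 2, 3, 7, 8:
  L_0(x) = (x - 3)(x - 7)(x - 8) / -30
  L_1(x) = (x - 2)(x - 7)(x - 8) / 20
  L_2(x) = (x - 2)(x - 3)(x - 8) / -20
  L_3(x) = (x - 2)(x - 3)(x - 7) / 30
Then q(x) = 30·L_0(x) + 73·L_1(x) + 565·L_2(x) + 798·L_3(x).
Expanding and collecting terms gives q(x) = x^3 + 4x^2 + 4x - 2.
Evaluating at x = -1: q(-1) = -3.

-3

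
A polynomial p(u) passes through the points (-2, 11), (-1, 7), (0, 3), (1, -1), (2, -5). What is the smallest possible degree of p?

1

Forward differences of the values at u = -2, -1, 0, 1, 2:
  p  : 11  7  3  -1  -5
  Δ  : -4  -4  -4  -4
  Δ^2: 0  0  0
  Δ^3: 0  0
  Δ^4: 0
The first differences are constant (-4) and nonzero, while all higher differences vanish, so the minimal degree is 1.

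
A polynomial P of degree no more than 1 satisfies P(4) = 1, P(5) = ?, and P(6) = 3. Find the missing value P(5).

2

On equispaced nodes a degree-1 polynomial has vanishing second forward difference, so
  P(4) - 2·P(5) + P(6) = 0.
Substituting the known values and solving for P(5):
  -2·P(5) = -4
  P(5) = 2.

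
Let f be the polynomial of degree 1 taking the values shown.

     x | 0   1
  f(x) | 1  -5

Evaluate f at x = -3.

19

Using the Lagrange interpolation formula with nodes 0, 1:
  L_0(x) = (x - 1) / -1
  L_1(x) = x / 1
Then f(x) = 1·L_0(x) - 5·L_1(x).
Expanding and collecting terms gives f(x) = -6x + 1.
Evaluating at x = -3: f(-3) = 19.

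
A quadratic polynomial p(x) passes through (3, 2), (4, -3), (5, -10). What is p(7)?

-30

Using the Lagrange interpolation formula with nodes 3, 4, 5:
  L_0(x) = (x - 4)(x - 5) / 2
  L_1(x) = (x - 3)(x - 5) / -1
  L_2(x) = (x - 3)(x - 4) / 2
Then p(x) = 2·L_0(x) - 3·L_1(x) - 10·L_2(x).
Expanding and collecting terms gives p(x) = -x^2 + 2x + 5.
Evaluating at x = 7: p(7) = -30.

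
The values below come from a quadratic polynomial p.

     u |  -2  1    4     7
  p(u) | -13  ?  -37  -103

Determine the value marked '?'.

The 3 known points determine the degree-2 polynomial uniquely.
Write p(u) = au^2 + bu + c. Substituting each data point gives a linear system:
  4a - 2b + c = -13
  16a + 4b + c = -37
  49a + 7b + c = -103
Solving the system yields a = -2, b = 0, c = -5.
So p(u) = -2u² - 5.
Then p(1) = -7.

-7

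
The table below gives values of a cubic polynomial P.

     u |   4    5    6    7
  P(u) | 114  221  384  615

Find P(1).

9

Forward differences of the values at u = 4, 5, 6, 7:
  P  : 114  221  384  615
  Δ  : 107  163  231
  Δ^2: 56  68
  Δ^3: 12
The third differences are constant, confirming degree 3.
Interpolating (Newton forward form) and evaluating at u = 1 gives P(1) = 9.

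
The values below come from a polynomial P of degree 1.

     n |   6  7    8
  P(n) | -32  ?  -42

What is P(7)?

The 2 known points determine the degree-1 polynomial uniquely.
Write P(n) = an + b. Substituting each data point gives a linear system:
  6a + b = -32
  8a + b = -42
Solving the system yields a = -5, b = -2.
So P(n) = -5n - 2.
Then P(7) = -37.

-37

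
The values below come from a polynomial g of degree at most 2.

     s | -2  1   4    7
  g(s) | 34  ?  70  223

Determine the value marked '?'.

7

On equispaced nodes a degree-2 polynomial has vanishing third forward difference, so
  - g(-2) + 3·g(1) - 3·g(4) + g(7) = 0.
Substituting the known values and solving for g(1):
  3·g(1) = 21
  g(1) = 7.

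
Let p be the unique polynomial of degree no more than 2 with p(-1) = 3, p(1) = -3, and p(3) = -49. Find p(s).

p(s) = -5s^2 - 3s + 5

Write p(s) = as^2 + bs + c. Substituting each data point gives a linear system:
  a - b + c = 3
  a + b + c = -3
  9a + 3b + c = -49
Solving the system yields a = -5, b = -3, c = 5.
So p(s) = -5s² - 3s + 5.
Check: p(1) = -3. ✓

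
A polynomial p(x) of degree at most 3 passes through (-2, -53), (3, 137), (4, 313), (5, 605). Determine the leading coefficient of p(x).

Write p(x) = ax^3 + bx^2 + cx + d. Substituting each data point gives a linear system:
  -8a + 4b - 2c + d = -53
  27a + 9b + 3c + d = 137
  64a + 16b + 4c + d = 313
  125a + 25b + 5c + d = 605
Solving the system yields a = 5, b = -2, c = 5, d = 5.
So p(x) = 5x³ - 2x² + 5x + 5.
The leading coefficient is 5.

5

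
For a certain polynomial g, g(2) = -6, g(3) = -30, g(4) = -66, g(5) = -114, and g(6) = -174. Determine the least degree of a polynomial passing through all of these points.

2

Forward differences of the values at t = 2, 3, 4, 5, 6:
  g  : -6  -30  -66  -114  -174
  Δ  : -24  -36  -48  -60
  Δ^2: -12  -12  -12
  Δ^3: 0  0
  Δ^4: 0
The second differences are constant (-12) and nonzero, while all higher differences vanish, so the minimal degree is 2.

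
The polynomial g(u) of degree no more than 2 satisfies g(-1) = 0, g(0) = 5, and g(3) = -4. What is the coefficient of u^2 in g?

Write g(u) = au^2 + bu + c. Substituting each data point gives a linear system:
  a - b + c = 0
  c = 5
  9a + 3b + c = -4
Solving the system yields a = -2, b = 3, c = 5.
So g(u) = -2u^2 + 3u + 5.
The leading coefficient is -2.

-2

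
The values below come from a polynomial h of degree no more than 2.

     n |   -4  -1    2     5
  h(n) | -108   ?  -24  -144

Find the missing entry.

The 3 known points determine the degree-2 polynomial uniquely.
Write h(n) = an^2 + bn + c. Substituting each data point gives a linear system:
  16a - 4b + c = -108
  4a + 2b + c = -24
  25a + 5b + c = -144
Solving the system yields a = -6, b = 2, c = -4.
So h(n) = -6n^2 + 2n - 4.
Then h(-1) = -12.

-12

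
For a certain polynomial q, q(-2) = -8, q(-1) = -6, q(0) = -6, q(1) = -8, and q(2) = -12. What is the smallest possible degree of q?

Forward differences of the values at n = -2, -1, 0, 1, 2:
  q  : -8  -6  -6  -8  -12
  Δ  : 2  0  -2  -4
  Δ^2: -2  -2  -2
  Δ^3: 0  0
  Δ^4: 0
The second differences are constant (-2) and nonzero, while all higher differences vanish, so the minimal degree is 2.

2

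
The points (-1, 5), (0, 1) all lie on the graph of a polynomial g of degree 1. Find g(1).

Using the Lagrange interpolation formula with nodes -1, 0:
  L_0(t) = t / -1
  L_1(t) = (t + 1) / 1
Then g(t) = 5·L_0(t) + 1·L_1(t).
Expanding and collecting terms gives g(t) = -4t + 1.
Evaluating at t = 1: g(1) = -3.

-3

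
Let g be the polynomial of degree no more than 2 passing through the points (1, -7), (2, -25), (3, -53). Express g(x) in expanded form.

g(x) = -5x^2 - 3x + 1

Write g(x) = ax^2 + bx + c. Substituting each data point gives a linear system:
  a + b + c = -7
  4a + 2b + c = -25
  9a + 3b + c = -53
Solving the system yields a = -5, b = -3, c = 1.
So g(x) = -5x^2 - 3x + 1.
Check: g(2) = -25. ✓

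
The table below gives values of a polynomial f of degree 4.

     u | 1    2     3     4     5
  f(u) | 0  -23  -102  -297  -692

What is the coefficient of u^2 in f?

-3

Write f(u) = au^4 + bu^3 + cu^2 + du + e. Substituting each data point gives a linear system:
  a + b + c + d + e = 0
  16a + 8b + 4c + 2d + e = -23
  81a + 27b + 9c + 3d + e = -102
  256a + 64b + 16c + 4d + e = -297
  625a + 125b + 25c + 5d + e = -692
Solving the system yields a = -1, b = 0, c = -3, d = 1, e = 3.
So f(u) = -u^4 - 3u^2 + u + 3.
The coefficient of u^2 is -3.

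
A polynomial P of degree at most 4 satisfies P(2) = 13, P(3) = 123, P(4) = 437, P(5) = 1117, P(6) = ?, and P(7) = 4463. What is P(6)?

2373

On equispaced nodes a degree-4 polynomial has vanishing fifth forward difference, so
  - P(2) + 5·P(3) - 10·P(4) + 10·P(5) - 5·P(6) + P(7) = 0.
Substituting the known values and solving for P(6):
  -5·P(6) = -11865
  P(6) = 2373.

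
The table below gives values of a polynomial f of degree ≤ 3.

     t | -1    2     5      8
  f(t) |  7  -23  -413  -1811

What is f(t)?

f(t) = -4t^3 + 4t^2 - 2t - 3

Write f(t) = at^3 + bt^2 + ct + d. Substituting each data point gives a linear system:
  -a + b - c + d = 7
  8a + 4b + 2c + d = -23
  125a + 25b + 5c + d = -413
  512a + 64b + 8c + d = -1811
Solving the system yields a = -4, b = 4, c = -2, d = -3.
So f(t) = -4t³ + 4t² - 2t - 3.
Check: f(-1) = 7. ✓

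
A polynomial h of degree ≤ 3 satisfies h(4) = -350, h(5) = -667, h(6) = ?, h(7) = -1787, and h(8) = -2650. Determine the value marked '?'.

-1136

The 4 known points determine the degree-3 polynomial uniquely.
Write h(n) = an^3 + bn^2 + cn + d. Substituting each data point gives a linear system:
  64a + 16b + 4c + d = -350
  125a + 25b + 5c + d = -667
  343a + 49b + 7c + d = -1787
  512a + 64b + 8c + d = -2650
Solving the system yields a = -5, b = -1, c = -3, d = -2.
So h(n) = -5n³ - n² - 3n - 2.
Then h(6) = -1136.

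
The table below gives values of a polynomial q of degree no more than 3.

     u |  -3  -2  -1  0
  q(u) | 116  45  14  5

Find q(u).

Write q(u) = au^3 + bu^2 + cu + d. Substituting each data point gives a linear system:
  -27a + 9b - 3c + d = 116
  -8a + 4b - 2c + d = 45
  -a + b - c + d = 14
  d = 5
Solving the system yields a = -3, b = 2, c = -4, d = 5.
So q(u) = -3u³ + 2u² - 4u + 5.
Check: q(-3) = 116. ✓

q(u) = -3u^3 + 2u^2 - 4u + 5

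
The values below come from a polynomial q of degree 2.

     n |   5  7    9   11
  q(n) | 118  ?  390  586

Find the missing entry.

The 3 known points determine the degree-2 polynomial uniquely.
Write q(n) = an^2 + bn + c. Substituting each data point gives a linear system:
  25a + 5b + c = 118
  81a + 9b + c = 390
  121a + 11b + c = 586
Solving the system yields a = 5, b = -2, c = 3.
So q(n) = 5n^2 - 2n + 3.
Then q(7) = 234.

234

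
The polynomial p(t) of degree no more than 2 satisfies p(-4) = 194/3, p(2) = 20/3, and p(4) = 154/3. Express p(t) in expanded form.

Using the Lagrange interpolation formula with nodes -4, 2, 4:
  L_0(t) = (t - 2)(t - 4) / 48
  L_1(t) = (t + 4)(t - 4) / -12
  L_2(t) = (t + 4)(t - 2) / 16
Then p(t) = 194/3·L_0(t) + 20/3·L_1(t) + 154/3·L_2(t).
Expanding and collecting terms gives p(t) = 4t^2 - (5/3)t - 6.
Check: p(2) = 20/3. ✓

p(t) = 4t^2 - (5/3)t - 6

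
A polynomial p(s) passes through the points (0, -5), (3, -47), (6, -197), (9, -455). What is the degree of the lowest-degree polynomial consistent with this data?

Forward differences of the values at s = 0, 3, 6, 9:
  p  : -5  -47  -197  -455
  Δ  : -42  -150  -258
  Δ^2: -108  -108
  Δ^3: 0
The second differences are constant (-108) and nonzero, while all higher differences vanish, so the minimal degree is 2.

2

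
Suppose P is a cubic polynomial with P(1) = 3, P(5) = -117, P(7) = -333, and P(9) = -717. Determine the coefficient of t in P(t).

1

Write P(t) = at^3 + bt^2 + ct + d. Substituting each data point gives a linear system:
  a + b + c + d = 3
  125a + 25b + 5c + d = -117
  343a + 49b + 7c + d = -333
  729a + 81b + 9c + d = -717
Solving the system yields a = -1, b = 0, c = 1, d = 3.
So P(t) = -t^3 + t + 3.
The coefficient of t is 1.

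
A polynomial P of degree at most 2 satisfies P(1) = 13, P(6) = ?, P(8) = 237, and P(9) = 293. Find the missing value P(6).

143

The 3 known points determine the degree-2 polynomial uniquely.
Write P(x) = ax^2 + bx + c. Substituting each data point gives a linear system:
  a + b + c = 13
  64a + 8b + c = 237
  81a + 9b + c = 293
Solving the system yields a = 3, b = 5, c = 5.
So P(x) = 3x^2 + 5x + 5.
Then P(6) = 143.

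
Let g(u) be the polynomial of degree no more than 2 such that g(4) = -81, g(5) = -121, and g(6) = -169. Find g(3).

Write g(u) = au^2 + bu + c. Substituting each data point gives a linear system:
  16a + 4b + c = -81
  25a + 5b + c = -121
  36a + 6b + c = -169
Solving the system yields a = -4, b = -4, c = -1.
So g(u) = -4u^2 - 4u - 1.
Then g(3) = -49.

-49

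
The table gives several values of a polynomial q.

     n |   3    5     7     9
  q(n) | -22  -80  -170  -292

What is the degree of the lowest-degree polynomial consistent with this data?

2

Forward differences of the values at n = 3, 5, 7, 9:
  q  : -22  -80  -170  -292
  Δ  : -58  -90  -122
  Δ^2: -32  -32
  Δ^3: 0
The second differences are constant (-32) and nonzero, while all higher differences vanish, so the minimal degree is 2.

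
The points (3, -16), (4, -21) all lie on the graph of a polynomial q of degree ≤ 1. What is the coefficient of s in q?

Write q(s) = as + b. Substituting each data point gives a linear system:
  3a + b = -16
  4a + b = -21
Solving the system yields a = -5, b = -1.
So q(s) = -5s - 1.
The leading coefficient is -5.

-5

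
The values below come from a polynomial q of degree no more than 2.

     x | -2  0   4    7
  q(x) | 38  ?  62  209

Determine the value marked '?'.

6

The 3 known points determine the degree-2 polynomial uniquely.
Write q(x) = ax^2 + bx + c. Substituting each data point gives a linear system:
  4a - 2b + c = 38
  16a + 4b + c = 62
  49a + 7b + c = 209
Solving the system yields a = 5, b = -6, c = 6.
So q(x) = 5x^2 - 6x + 6.
Then q(0) = 6.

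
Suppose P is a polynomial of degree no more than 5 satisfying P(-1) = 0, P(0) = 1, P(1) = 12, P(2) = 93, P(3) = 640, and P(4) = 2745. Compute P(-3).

-692

Forward differences of the values at s = -1, 0, 1, 2, 3, 4:
  P  : 0  1  12  93  640  2745
  Δ  : 1  11  81  547  2105
  Δ^2: 10  70  466  1558
  Δ^3: 60  396  1092
  Δ^4: 336  696
  Δ^5: 360
The fifth differences are constant, confirming degree 5.
Interpolating (Newton forward form) and evaluating at s = -3 gives P(-3) = -692.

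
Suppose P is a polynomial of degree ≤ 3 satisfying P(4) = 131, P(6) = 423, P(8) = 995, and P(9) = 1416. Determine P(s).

Write P(s) = as^3 + bs^2 + cs + d. Substituting each data point gives a linear system:
  64a + 16b + 4c + d = 131
  216a + 36b + 6c + d = 423
  512a + 64b + 8c + d = 995
  729a + 81b + 9c + d = 1416
Solving the system yields a = 2, b = -1, c = 4, d = 3.
So P(s) = 2s^3 - s^2 + 4s + 3.
Check: P(6) = 423. ✓

P(s) = 2s^3 - s^2 + 4s + 3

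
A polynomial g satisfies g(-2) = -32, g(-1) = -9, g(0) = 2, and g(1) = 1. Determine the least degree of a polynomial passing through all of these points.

2

Forward differences of the values at x = -2, -1, 0, 1:
  g  : -32  -9  2  1
  Δ  : 23  11  -1
  Δ^2: -12  -12
  Δ^3: 0
The second differences are constant (-12) and nonzero, while all higher differences vanish, so the minimal degree is 2.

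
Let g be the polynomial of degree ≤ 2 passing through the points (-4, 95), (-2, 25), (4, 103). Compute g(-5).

148

Write g(s) = as^2 + bs + c. Substituting each data point gives a linear system:
  16a - 4b + c = 95
  4a - 2b + c = 25
  16a + 4b + c = 103
Solving the system yields a = 6, b = 1, c = 3.
So g(s) = 6s² + s + 3.
Then g(-5) = 148.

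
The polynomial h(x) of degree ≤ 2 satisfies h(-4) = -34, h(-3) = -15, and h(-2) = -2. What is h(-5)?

-59

Write h(x) = ax^2 + bx + c. Substituting each data point gives a linear system:
  16a - 4b + c = -34
  9a - 3b + c = -15
  4a - 2b + c = -2
Solving the system yields a = -3, b = -2, c = 6.
So h(x) = -3x² - 2x + 6.
Then h(-5) = -59.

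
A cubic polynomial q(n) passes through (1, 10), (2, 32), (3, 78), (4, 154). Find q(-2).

28

Forward differences of the values at n = 1, 2, 3, 4:
  q  : 10  32  78  154
  Δ  : 22  46  76
  Δ^2: 24  30
  Δ^3: 6
The third differences are constant, confirming degree 3.
Interpolating (Newton forward form) and evaluating at n = -2 gives q(-2) = 28.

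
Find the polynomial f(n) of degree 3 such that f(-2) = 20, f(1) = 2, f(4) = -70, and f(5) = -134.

Write f(n) = an^3 + bn^2 + cn + d. Substituting each data point gives a linear system:
  -8a + 4b - 2c + d = 20
  a + b + c + d = 2
  64a + 16b + 4c + d = -70
  125a + 25b + 5c + d = -134
Solving the system yields a = -1, b = 0, c = -3, d = 6.
So f(n) = -n³ - 3n + 6.
Check: f(4) = -70. ✓

f(n) = -n^3 - 3n + 6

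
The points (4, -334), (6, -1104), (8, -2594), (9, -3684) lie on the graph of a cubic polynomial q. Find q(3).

-144

Using the Lagrange interpolation formula with nodes 4, 6, 8, 9:
  L_0(s) = (s - 6)(s - 8)(s - 9) / -40
  L_1(s) = (s - 4)(s - 8)(s - 9) / 12
  L_2(s) = (s - 4)(s - 6)(s - 9) / -8
  L_3(s) = (s - 4)(s - 6)(s - 8) / 15
Then q(s) = -334·L_0(s) - 1104·L_1(s) - 2594·L_2(s) - 3684·L_3(s).
Expanding and collecting terms gives q(s) = -5s³ - 5s + 6.
Evaluating at s = 3: q(3) = -144.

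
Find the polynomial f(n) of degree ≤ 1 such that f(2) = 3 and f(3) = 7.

Write f(n) = an + b. Substituting each data point gives a linear system:
  2a + b = 3
  3a + b = 7
Solving the system yields a = 4, b = -5.
So f(n) = 4n - 5.
Check: f(3) = 7. ✓

f(n) = 4n - 5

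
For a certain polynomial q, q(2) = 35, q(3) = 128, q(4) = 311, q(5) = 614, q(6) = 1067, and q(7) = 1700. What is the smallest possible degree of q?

Forward differences of the values at u = 2, 3, 4, 5, 6, 7:
  q  : 35  128  311  614  1067  1700
  Δ  : 93  183  303  453  633
  Δ^2: 90  120  150  180
  Δ^3: 30  30  30
  Δ^4: 0  0
  Δ^5: 0
The third differences are constant (30) and nonzero, while all higher differences vanish, so the minimal degree is 3.

3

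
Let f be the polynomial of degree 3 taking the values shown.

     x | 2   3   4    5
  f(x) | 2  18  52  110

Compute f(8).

Using the Lagrange interpolation formula with nodes 2, 3, 4, 5:
  L_0(x) = (x - 3)(x - 4)(x - 5) / -6
  L_1(x) = (x - 2)(x - 4)(x - 5) / 2
  L_2(x) = (x - 2)(x - 3)(x - 5) / -2
  L_3(x) = (x - 2)(x - 3)(x - 4) / 6
Then f(x) = 2·L_0(x) + 18·L_1(x) + 52·L_2(x) + 110·L_3(x).
Expanding and collecting terms gives f(x) = x^3 - 3x.
Evaluating at x = 8: f(8) = 488.

488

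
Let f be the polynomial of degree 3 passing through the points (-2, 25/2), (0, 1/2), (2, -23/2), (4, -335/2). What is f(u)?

Write f(u) = au^3 + bu^2 + cu + d. Substituting each data point gives a linear system:
  -8a + 4b - 2c + d = 25/2
  d = 1/2
  8a + 4b + 2c + d = -23/2
  64a + 16b + 4c + d = -335/2
Solving the system yields a = -3, b = 0, c = 6, d = 1/2.
So f(u) = -3u^3 + 6u + 1/2.
Check: f(4) = -335/2. ✓

f(u) = -3u^3 + 6u + 1/2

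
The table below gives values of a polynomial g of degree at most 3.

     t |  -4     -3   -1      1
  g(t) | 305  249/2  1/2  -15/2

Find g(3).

-279/2

Write g(t) = at^3 + bt^2 + ct + d. Substituting each data point gives a linear system:
  -64a + 16b - 4c + d = 305
  -27a + 9b - 3c + d = 249/2
  -a + b - c + d = 1/2
  a + b + c + d = -15/2
Solving the system yields a = -5, b = -1/2, c = 1, d = -3.
So g(t) = -5t³ - (1/2)t² + t - 3.
Then g(3) = -279/2.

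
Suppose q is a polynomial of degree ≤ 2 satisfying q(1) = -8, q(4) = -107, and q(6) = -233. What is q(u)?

q(u) = -6u^2 - 3u + 1

Write q(u) = au^2 + bu + c. Substituting each data point gives a linear system:
  a + b + c = -8
  16a + 4b + c = -107
  36a + 6b + c = -233
Solving the system yields a = -6, b = -3, c = 1.
So q(u) = -6u^2 - 3u + 1.
Check: q(4) = -107. ✓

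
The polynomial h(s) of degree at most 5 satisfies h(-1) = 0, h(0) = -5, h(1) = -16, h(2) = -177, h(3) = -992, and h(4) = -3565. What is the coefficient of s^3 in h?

Write h(s) = as^5 + bs^4 + cs^3 + ds^2 + es + k. Substituting each data point gives a linear system:
  -a + b - c + d - e + k = 0
  k = -5
  a + b + c + d + e + k = -16
  32a + 16b + 8c + 4d + 2e + k = -177
  243a + 81b + 27c + 9d + 3e + k = -992
  1024a + 256b + 64c + 16d + 4e + k = -3565
Solving the system yields a = -2, b = -5, c = -4, d = 2, e = -2, k = -5.
So h(s) = -2s^5 - 5s^4 - 4s^3 + 2s^2 - 2s - 5.
The coefficient of s^3 is -4.

-4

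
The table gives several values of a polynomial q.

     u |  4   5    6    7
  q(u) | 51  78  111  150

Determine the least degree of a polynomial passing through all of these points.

Forward differences of the values at u = 4, 5, 6, 7:
  q  : 51  78  111  150
  Δ  : 27  33  39
  Δ^2: 6  6
  Δ^3: 0
The second differences are constant (6) and nonzero, while all higher differences vanish, so the minimal degree is 2.

2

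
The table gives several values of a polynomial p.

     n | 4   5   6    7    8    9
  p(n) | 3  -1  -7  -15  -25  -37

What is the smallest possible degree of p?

Forward differences of the values at n = 4, 5, 6, 7, 8, 9:
  p  : 3  -1  -7  -15  -25  -37
  Δ  : -4  -6  -8  -10  -12
  Δ^2: -2  -2  -2  -2
  Δ^3: 0  0  0
  Δ^4: 0  0
  Δ^5: 0
The second differences are constant (-2) and nonzero, while all higher differences vanish, so the minimal degree is 2.

2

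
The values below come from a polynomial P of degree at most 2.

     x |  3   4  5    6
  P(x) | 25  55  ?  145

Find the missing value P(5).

The 3 known points determine the degree-2 polynomial uniquely.
Write P(x) = ax^2 + bx + c. Substituting each data point gives a linear system:
  9a + 3b + c = 25
  16a + 4b + c = 55
  36a + 6b + c = 145
Solving the system yields a = 5, b = -5, c = -5.
So P(x) = 5x^2 - 5x - 5.
Then P(5) = 95.

95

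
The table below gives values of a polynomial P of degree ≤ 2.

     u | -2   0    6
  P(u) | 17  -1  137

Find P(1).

Using the Lagrange interpolation formula with nodes -2, 0, 6:
  L_0(u) = u(u - 6) / 16
  L_1(u) = (u + 2)(u - 6) / -12
  L_2(u) = (u + 2)u / 48
Then P(u) = 17·L_0(u) - 1·L_1(u) + 137·L_2(u).
Expanding and collecting terms gives P(u) = 4u^2 - u - 1.
Evaluating at u = 1: P(1) = 2.

2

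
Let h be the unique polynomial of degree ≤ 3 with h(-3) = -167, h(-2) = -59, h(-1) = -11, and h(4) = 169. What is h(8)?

Using the Lagrange interpolation formula with nodes -3, -2, -1, 4:
  L_0(u) = (u + 2)(u + 1)(u - 4) / -14
  L_1(u) = (u + 3)(u + 1)(u - 4) / 6
  L_2(u) = (u + 3)(u + 2)(u - 4) / -10
  L_3(u) = (u + 3)(u + 2)(u + 1) / 210
Then h(u) = -167·L_0(u) - 59·L_1(u) - 11·L_2(u) + 169·L_3(u).
Expanding and collecting terms gives h(u) = 4u^3 - 6u^2 + 2u + 1.
Evaluating at u = 8: h(8) = 1681.

1681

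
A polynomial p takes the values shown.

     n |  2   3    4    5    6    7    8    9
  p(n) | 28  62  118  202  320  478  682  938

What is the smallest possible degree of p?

Forward differences of the values at n = 2, 3, 4, 5, 6, 7, 8, 9:
  p  : 28  62  118  202  320  478  682  938
  Δ  : 34  56  84  118  158  204  256
  Δ^2: 22  28  34  40  46  52
  Δ^3: 6  6  6  6  6
  Δ^4: 0  0  0  0
  Δ^5: 0  0  0
  Δ^6: 0  0
  Δ^7: 0
The third differences are constant (6) and nonzero, while all higher differences vanish, so the minimal degree is 3.

3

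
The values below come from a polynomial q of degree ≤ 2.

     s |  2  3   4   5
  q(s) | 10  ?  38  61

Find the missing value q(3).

21

On equispaced nodes a degree-2 polynomial has vanishing third forward difference, so
  - q(2) + 3·q(3) - 3·q(4) + q(5) = 0.
Substituting the known values and solving for q(3):
  3·q(3) = 63
  q(3) = 21.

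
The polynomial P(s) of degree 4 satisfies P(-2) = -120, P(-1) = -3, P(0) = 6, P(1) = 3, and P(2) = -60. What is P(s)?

P(s) = -6s^4 + 4s^3 - s + 6

Using the Lagrange interpolation formula with nodes -2, -1, 0, 1, 2:
  L_0(s) = (s + 1)s(s - 1)(s - 2) / 24
  L_1(s) = (s + 2)s(s - 1)(s - 2) / -6
  L_2(s) = (s + 2)(s + 1)(s - 1)(s - 2) / 4
  L_3(s) = (s + 2)(s + 1)s(s - 2) / -6
  L_4(s) = (s + 2)(s + 1)s(s - 1) / 24
Then P(s) = -120·L_0(s) - 3·L_1(s) + 6·L_2(s) + 3·L_3(s) - 60·L_4(s).
Expanding and collecting terms gives P(s) = -6s^4 + 4s^3 - s + 6.
Check: P(-2) = -120. ✓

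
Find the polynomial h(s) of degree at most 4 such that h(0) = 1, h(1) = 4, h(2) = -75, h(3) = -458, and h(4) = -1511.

h(s) = -6s^4 - s^3 + 4s^2 + 6s + 1

Write h(s) = as^4 + bs^3 + cs^2 + ds + e. Substituting each data point gives a linear system:
  e = 1
  a + b + c + d + e = 4
  16a + 8b + 4c + 2d + e = -75
  81a + 27b + 9c + 3d + e = -458
  256a + 64b + 16c + 4d + e = -1511
Solving the system yields a = -6, b = -1, c = 4, d = 6, e = 1.
So h(s) = -6s⁴ - s³ + 4s² + 6s + 1.
Check: h(3) = -458. ✓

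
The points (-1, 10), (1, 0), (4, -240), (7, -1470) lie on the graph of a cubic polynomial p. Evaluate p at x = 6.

Using the Lagrange interpolation formula with nodes -1, 1, 4, 7:
  L_0(x) = (x - 1)(x - 4)(x - 7) / -80
  L_1(x) = (x + 1)(x - 4)(x - 7) / 36
  L_2(x) = (x + 1)(x - 1)(x - 7) / -45
  L_3(x) = (x + 1)(x - 1)(x - 4) / 144
Then p(x) = 10·L_0(x) + 0·L_1(x) - 240·L_2(x) - 1470·L_3(x).
Expanding and collecting terms gives p(x) = -5x^3 + 5x^2.
Evaluating at x = 6: p(6) = -900.

-900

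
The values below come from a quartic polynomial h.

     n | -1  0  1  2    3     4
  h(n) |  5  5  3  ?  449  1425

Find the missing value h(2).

The 5 known points determine the degree-4 polynomial uniquely.
Write h(n) = an^4 + bn^3 + cn^2 + dn + e. Substituting each data point gives a linear system:
  a - b + c - d + e = 5
  e = 5
  a + b + c + d + e = 3
  81a + 27b + 9c + 3d + e = 449
  256a + 64b + 16c + 4d + e = 1425
Solving the system yields a = 5, b = 4, c = -6, d = -5, e = 5.
So h(n) = 5n^4 + 4n^3 - 6n^2 - 5n + 5.
Then h(2) = 83.

83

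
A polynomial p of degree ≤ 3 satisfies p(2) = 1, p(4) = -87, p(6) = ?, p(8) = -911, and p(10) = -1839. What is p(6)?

-359

On equispaced nodes a degree-3 polynomial has vanishing fourth forward difference, so
  p(2) - 4·p(4) + 6·p(6) - 4·p(8) + p(10) = 0.
Substituting the known values and solving for p(6):
  6·p(6) = -2154
  p(6) = -359.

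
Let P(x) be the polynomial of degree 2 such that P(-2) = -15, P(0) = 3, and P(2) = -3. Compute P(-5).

-87

Using the Lagrange interpolation formula with nodes -2, 0, 2:
  L_0(x) = x(x - 2) / 8
  L_1(x) = (x + 2)(x - 2) / -4
  L_2(x) = (x + 2)x / 8
Then P(x) = -15·L_0(x) + 3·L_1(x) - 3·L_2(x).
Expanding and collecting terms gives P(x) = -3x^2 + 3x + 3.
Evaluating at x = -5: P(-5) = -87.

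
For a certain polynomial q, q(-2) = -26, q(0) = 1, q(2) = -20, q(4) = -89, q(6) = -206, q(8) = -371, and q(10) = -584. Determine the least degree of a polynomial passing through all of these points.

Forward differences of the values at s = -2, 0, 2, 4, 6, 8, 10:
  q  : -26  1  -20  -89  -206  -371  -584
  Δ  : 27  -21  -69  -117  -165  -213
  Δ^2: -48  -48  -48  -48  -48
  Δ^3: 0  0  0  0
  Δ^4: 0  0  0
  Δ^5: 0  0
  Δ^6: 0
The second differences are constant (-48) and nonzero, while all higher differences vanish, so the minimal degree is 2.

2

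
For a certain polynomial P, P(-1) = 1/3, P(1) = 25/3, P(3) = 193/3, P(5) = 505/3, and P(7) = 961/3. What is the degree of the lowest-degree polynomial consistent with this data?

Forward differences of the values at n = -1, 1, 3, 5, 7:
  P  : 1/3  25/3  193/3  505/3  961/3
  Δ  : 8  56  104  152
  Δ^2: 48  48  48
  Δ^3: 0  0
  Δ^4: 0
The second differences are constant (48) and nonzero, while all higher differences vanish, so the minimal degree is 2.

2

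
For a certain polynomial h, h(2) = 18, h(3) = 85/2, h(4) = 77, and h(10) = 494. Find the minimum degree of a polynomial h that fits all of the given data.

Divided differences on the nodes 2, 3, 4, 10:
  order 0: 18  85/2  77  494
  order 1: 49/2  69/2  139/2
  order 2: 5  5
  order 3: 0
The order-2 divided differences are all 5 (nonzero) and every higher order vanishes, so the data lies on a polynomial of degree exactly 2.

2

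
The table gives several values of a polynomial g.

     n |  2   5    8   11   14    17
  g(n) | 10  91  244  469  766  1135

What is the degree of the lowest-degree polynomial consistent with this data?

2

Forward differences of the values at n = 2, 5, 8, 11, 14, 17:
  g  : 10  91  244  469  766  1135
  Δ  : 81  153  225  297  369
  Δ^2: 72  72  72  72
  Δ^3: 0  0  0
  Δ^4: 0  0
  Δ^5: 0
The second differences are constant (72) and nonzero, while all higher differences vanish, so the minimal degree is 2.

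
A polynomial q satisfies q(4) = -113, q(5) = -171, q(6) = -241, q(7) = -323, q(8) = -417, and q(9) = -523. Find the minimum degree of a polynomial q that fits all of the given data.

Forward differences of the values at t = 4, 5, 6, 7, 8, 9:
  q  : -113  -171  -241  -323  -417  -523
  Δ  : -58  -70  -82  -94  -106
  Δ^2: -12  -12  -12  -12
  Δ^3: 0  0  0
  Δ^4: 0  0
  Δ^5: 0
The second differences are constant (-12) and nonzero, while all higher differences vanish, so the minimal degree is 2.

2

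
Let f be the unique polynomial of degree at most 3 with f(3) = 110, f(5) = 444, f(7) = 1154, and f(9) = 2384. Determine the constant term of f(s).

-1

Write f(s) = as^3 + bs^2 + cs + d. Substituting each data point gives a linear system:
  27a + 9b + 3c + d = 110
  125a + 25b + 5c + d = 444
  343a + 49b + 7c + d = 1154
  729a + 81b + 9c + d = 2384
Solving the system yields a = 3, b = 2, c = 4, d = -1.
So f(s) = 3s^3 + 2s^2 + 4s - 1.
The constant term is -1.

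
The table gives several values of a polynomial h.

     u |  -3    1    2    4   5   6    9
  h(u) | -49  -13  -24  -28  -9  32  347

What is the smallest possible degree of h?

Divided differences on the nodes -3, 1, 2, 4, 5, 6, 9:
  order 0: -49  -13  -24  -28  -9  32  347
  order 1: 9  -11  -2  19  41  105
  order 2: -4  3  7  11  16
  order 3: 1  1  1  1
  order 4: 0  0  0
  order 5: 0  0
  order 6: 0
The order-3 divided differences are all 1 (nonzero) and every higher order vanishes, so the data lies on a polynomial of degree exactly 3.

3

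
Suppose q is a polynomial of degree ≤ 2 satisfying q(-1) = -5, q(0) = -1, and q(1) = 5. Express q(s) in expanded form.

Write q(s) = as^2 + bs + c. Substituting each data point gives a linear system:
  a - b + c = -5
  c = -1
  a + b + c = 5
Solving the system yields a = 1, b = 5, c = -1.
So q(s) = s^2 + 5s - 1.
Check: q(0) = -1. ✓

q(s) = s^2 + 5s - 1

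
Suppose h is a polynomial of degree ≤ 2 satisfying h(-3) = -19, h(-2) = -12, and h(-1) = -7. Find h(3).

-7

Forward differences of the values at n = -3, -2, -1:
  h  : -19  -12  -7
  Δ  : 7  5
  Δ^2: -2
The second differences are constant, confirming degree 2.
Interpolating (Newton forward form) and evaluating at n = 3 gives h(3) = -7.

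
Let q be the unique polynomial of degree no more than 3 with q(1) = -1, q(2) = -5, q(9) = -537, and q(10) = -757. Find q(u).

q(u) = -u^3 + 3u^2 - 6u + 3

Write q(u) = au^3 + bu^2 + cu + d. Substituting each data point gives a linear system:
  a + b + c + d = -1
  8a + 4b + 2c + d = -5
  729a + 81b + 9c + d = -537
  1000a + 100b + 10c + d = -757
Solving the system yields a = -1, b = 3, c = -6, d = 3.
So q(u) = -u³ + 3u² - 6u + 3.
Check: q(9) = -537. ✓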